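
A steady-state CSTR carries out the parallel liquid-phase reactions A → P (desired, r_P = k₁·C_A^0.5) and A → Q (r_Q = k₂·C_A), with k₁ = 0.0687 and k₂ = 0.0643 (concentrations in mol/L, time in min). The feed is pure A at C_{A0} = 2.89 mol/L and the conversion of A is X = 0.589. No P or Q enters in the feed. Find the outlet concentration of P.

0.843 mol/L

Exit C_A = C_{A0}(1−X) = 2.89×0.411 = 1.188 mol/L.
In a CSTR the entire volume is at exit conditions, so r_P = 0.0687×1.188^0.5 = 0.07487 and r_Q = 0.0643×1.188 = 0.07637.
Fraction of consumed A going to P: r_P/(r_P+r_Q) = 0.4950.
C_P = 0.4950·C_{A0}·X = 0.4950×2.89×0.589 = 0.843 mol/L.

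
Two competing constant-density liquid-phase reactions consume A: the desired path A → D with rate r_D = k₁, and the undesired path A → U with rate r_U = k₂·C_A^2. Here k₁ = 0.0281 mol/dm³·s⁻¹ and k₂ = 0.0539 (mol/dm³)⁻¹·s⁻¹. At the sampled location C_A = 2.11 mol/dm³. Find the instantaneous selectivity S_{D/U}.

0.117

S_{D/U} = r_D/r_U = (k₁)/(k₂·C_A^2) = (k₁/k₂)·C_A^-2.
= (0.0281) / (0.0539×2.110^2) = 0.02810/0.2400 = 0.117.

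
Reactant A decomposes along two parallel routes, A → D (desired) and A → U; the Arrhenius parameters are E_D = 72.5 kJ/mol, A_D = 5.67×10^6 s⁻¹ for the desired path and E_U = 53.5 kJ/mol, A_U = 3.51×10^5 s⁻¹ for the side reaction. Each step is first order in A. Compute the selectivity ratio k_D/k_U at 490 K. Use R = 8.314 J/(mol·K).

0.152

With equal orders, S_{D/U} = k_D/k_U = (A_D/A_U)·exp[(E_U−E_D)/(RT)].
(E_U−E_D)/(RT) = (53.5−72.5)×10³/(8.314×490) = -19000/4074 = -4.664.
k_D/k_U = (5.67×10^6/3.51×10^5)·exp(-4.664) = 16.15 × 0.009430 = 0.152.
Since E_D > E_U, raising the temperature improves selectivity toward D.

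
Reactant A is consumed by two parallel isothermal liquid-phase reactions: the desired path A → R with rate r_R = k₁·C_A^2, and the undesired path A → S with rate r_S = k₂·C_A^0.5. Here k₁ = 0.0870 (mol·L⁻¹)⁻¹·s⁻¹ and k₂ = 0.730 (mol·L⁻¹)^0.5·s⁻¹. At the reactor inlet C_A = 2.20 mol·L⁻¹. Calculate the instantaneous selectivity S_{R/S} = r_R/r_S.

0.389

S_{R/S} = r_R/r_S = (k₁·C_A^2)/(k₂·C_A^0.5) = (k₁/k₂)·C_A^1.5.
= (0.0870×2.200^2) / (0.730×2.200^0.5) = 0.4211/1.083 = 0.389.
Since the desired path is higher order in A, keeping C_A high (PFR or concentrated feed) favours R.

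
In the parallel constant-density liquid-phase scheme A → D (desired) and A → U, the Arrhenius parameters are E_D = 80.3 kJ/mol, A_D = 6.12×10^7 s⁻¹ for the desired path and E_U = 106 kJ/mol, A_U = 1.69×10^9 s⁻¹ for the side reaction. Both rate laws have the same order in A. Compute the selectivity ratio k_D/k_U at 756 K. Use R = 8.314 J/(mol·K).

Since both paths have the same order in A, the concentration cancels and S_{D/U} = k_D/k_U = (A_D/A_U)·exp[(E_U−E_D)/(RT)].
(E_U−E_D)/(RT) = (106−80.3)×10³/(8.314×756) = 25700/6285 = 4.089.
k_D/k_U = (6.12×10^7/1.69×10^9)·exp(4.089) = 0.03621 × 59.67 = 2.16.
Since E_D < E_U, lowering the temperature improves selectivity toward D.

2.16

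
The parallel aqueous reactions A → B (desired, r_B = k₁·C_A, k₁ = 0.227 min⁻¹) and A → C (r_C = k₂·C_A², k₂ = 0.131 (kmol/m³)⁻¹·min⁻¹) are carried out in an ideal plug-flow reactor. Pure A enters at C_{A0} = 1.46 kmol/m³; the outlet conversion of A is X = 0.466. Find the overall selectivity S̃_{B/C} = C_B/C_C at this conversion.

1.57

C_A = C_{A0}(1−X) = 0.7796 kmol/m³.
Along a PFR/batch, dC_B/dC_A = −r_B/(r_B+r_C) = −k₁/(k₁+k₂·C_A).
Integrating from C_{A0} to C_A: C_B = (0.227/0.131)·ln[(0.227+0.131·1.46)/(0.227+0.131·0.780)] = 1.733·ln(0.4183/0.3291) = 0.4153 kmol/m³.
C_C = (C_{A0}−C_A)−C_B = 0.2651 kmol/m³; S̃_{B/C} = 0.4153/0.2651 = 1.57.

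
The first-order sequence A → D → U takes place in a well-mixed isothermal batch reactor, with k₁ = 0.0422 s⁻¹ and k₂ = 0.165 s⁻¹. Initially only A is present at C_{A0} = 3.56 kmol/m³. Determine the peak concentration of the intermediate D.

Evaluating C_D at t_opt = ln(k₂/k₁)/(k₂−k₁) gives C_{D,max}/C_{A0} = (k₁/k₂)^[k₂/(k₂−k₁)].
= (0.0422/0.165)^(0.165/(0.165−0.0422)) = (0.2558)^(1.344) = 0.1601.
C_{D,max} = 0.1601×3.56 = 0.570 kmol/m³.

0.570 kmol/m³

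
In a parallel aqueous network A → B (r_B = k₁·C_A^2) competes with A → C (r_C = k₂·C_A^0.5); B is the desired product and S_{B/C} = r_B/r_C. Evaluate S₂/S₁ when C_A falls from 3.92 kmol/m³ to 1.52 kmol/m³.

S_{B/C} = (k₁/k₂)·C_A^1.5, so S₂/S₁ = (C_{A,2}/C_{A,1})^1.5.
= (1.52/3.92)^1.5 = (0.3878)^1.5 = 0.241.

0.241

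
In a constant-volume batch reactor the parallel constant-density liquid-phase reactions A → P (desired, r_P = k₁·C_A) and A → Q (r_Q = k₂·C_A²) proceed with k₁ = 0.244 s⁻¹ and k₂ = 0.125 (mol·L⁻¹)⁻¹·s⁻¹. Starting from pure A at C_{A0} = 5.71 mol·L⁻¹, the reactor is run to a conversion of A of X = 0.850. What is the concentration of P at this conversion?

C_A = C_{A0}(1−X) = 0.8565 mol·L⁻¹.
Along a PFR/batch, dC_P/dC_A = −r_P/(r_P+r_Q) = −k₁/(k₁+k₂·C_A).
Integrating from C_{A0} to C_A: C_P = (0.244/0.125)·ln[(0.244+0.125·5.71)/(0.244+0.125·0.857)] = 1.952·ln(0.9577/0.3511) = 1.959 mol·L⁻¹.

1.96 mol·L⁻¹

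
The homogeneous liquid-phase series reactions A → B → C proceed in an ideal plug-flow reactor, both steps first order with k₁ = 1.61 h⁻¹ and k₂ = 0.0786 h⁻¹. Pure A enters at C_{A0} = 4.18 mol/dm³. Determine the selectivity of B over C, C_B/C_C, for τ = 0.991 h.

20.1

For first-order series with pure A initially, C_B(τ) = k₁C_{A0}/(k₂−k₁)·(e^(−k₁τ) − e^(−k₂τ)).
e^(−k₁τ) = e^(−1.61×0.991) = e^(−1.596) = 0.2028; e^(−k₂τ) = e^(−0.07789) = 0.9251.
C_B = 1.61×4.18/(0.0786−1.61) × (0.2028−0.9251) = (-4.395)×(-0.7223) = 3.174 mol/dm³.
C_A = C_{A0}e^(−k₁τ) = 0.8477 mol/dm³, so C_C = C_{A0}−C_A−C_B = 0.1583 mol/dm³; C_B/C_C = 20.1.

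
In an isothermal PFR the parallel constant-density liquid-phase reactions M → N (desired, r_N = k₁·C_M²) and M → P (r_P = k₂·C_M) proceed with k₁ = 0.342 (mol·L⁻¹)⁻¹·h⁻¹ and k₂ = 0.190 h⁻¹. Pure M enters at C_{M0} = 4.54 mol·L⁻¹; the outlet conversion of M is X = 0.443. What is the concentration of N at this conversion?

C_M = C_{M0}(1−X) = 2.529 mol·L⁻¹.
Along a PFR/batch, dC_P/dC_M = −r_P/(r_N+r_P) = −k₂/(k₂+k₁·C_M).
Integrating from C_{M0} to C_M: C_P = (0.190/0.342)·ln[(0.190+0.342·4.54)/(0.190+0.342·2.53)] = 0.5556·ln(1.743/1.055) = 0.2789 mol·L⁻¹.
Then C_N = (C_{M0}−C_M) − C_P = 2.011 − 0.2789 = 1.732 mol·L⁻¹.

1.73 mol·L⁻¹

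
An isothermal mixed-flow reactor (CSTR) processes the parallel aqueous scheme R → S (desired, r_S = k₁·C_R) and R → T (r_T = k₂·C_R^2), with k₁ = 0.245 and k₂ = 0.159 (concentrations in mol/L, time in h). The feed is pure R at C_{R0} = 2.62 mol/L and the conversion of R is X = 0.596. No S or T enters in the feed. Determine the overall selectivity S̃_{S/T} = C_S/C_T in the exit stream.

1.46

Exit C_R = C_{R0}(1−X) = 2.62×0.404 = 1.058 mol/L.
In a CSTR the entire volume is at exit conditions, so r_S = 0.245×1.058 = 0.2593 and r_T = 0.159×1.058^2 = 0.1781.
Overall selectivity = C_S/C_T = r_Sτ/(r_Tτ) = r_S/r_T = 1.46.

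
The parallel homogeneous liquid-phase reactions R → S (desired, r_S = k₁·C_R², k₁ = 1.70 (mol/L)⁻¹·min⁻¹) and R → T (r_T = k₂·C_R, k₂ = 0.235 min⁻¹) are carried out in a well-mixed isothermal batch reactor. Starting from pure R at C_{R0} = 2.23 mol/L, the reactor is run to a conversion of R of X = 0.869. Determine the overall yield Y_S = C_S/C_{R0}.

0.763

C_R = C_{R0}(1−X) = 0.2921 mol/L.
Along a PFR/batch, dC_T/dC_R = −r_T/(r_S+r_T) = −k₂/(k₂+k₁·C_R).
Integrating from C_{R0} to C_R: C_T = (0.235/1.70)·ln[(0.235+1.70·2.23)/(0.235+1.70·0.292)] = 0.1382·ln(4.026/0.7316) = 0.2357 mol/L.
Then C_S = (C_{R0}−C_R) − C_T = 1.938 − 0.2357 = 1.702 mol/L.
Y_S = C_S/C_{R0} = 1.702/2.23 = 0.763.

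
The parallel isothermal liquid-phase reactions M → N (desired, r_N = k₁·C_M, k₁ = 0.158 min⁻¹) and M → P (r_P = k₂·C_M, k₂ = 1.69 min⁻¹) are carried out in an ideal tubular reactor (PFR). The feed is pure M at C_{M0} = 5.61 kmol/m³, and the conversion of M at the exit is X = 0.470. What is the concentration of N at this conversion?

0.225 kmol/m³

C_M = C_{M0}(1−X) = 2.973 kmol/m³.
Both paths are first order in M, so the instantaneous fraction to N is constant: dC_N/d(−C_M) = k₁/(k₁+k₂) = 0.08550.
C_N = 0.08550·(C_{M0}−C_M) = 0.08550×2.637 = 0.225 kmol/m³.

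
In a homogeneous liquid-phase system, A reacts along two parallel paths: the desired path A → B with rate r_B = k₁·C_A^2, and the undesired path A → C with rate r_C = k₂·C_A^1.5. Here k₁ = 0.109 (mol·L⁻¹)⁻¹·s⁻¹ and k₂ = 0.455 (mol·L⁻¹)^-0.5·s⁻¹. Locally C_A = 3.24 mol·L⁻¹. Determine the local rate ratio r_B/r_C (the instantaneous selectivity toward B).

0.431

S_{B/C} = r_B/r_C = (k₁·C_A^2)/(k₂·C_A^1.5) = (k₁/k₂)·C_A^0.5.
= (0.109×3.240^2) / (0.455×3.240^1.5) = 1.144/2.654 = 0.431.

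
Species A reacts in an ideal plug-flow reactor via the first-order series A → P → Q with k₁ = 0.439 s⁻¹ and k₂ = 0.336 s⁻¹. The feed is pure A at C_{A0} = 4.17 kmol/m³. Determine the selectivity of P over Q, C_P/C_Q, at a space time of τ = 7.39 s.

For first-order series with pure A initially, C_P(τ) = k₁C_{A0}/(k₂−k₁)·(e^(−k₁τ) − e^(−k₂τ)).
e^(−k₁τ) = e^(−0.439×7.39) = e^(−3.244) = 0.03900; e^(−k₂τ) = e^(−2.483) = 0.08349.
C_P = 0.439×4.17/(0.336−0.439) × (0.03900−0.08349) = (-17.77)×(-0.04449) = 0.7907 kmol/m³.
C_A = C_{A0}e^(−k₁τ) = 0.1626 kmol/m³, so C_Q = C_{A0}−C_A−C_P = 3.217 kmol/m³; C_P/C_Q = 0.246.

0.246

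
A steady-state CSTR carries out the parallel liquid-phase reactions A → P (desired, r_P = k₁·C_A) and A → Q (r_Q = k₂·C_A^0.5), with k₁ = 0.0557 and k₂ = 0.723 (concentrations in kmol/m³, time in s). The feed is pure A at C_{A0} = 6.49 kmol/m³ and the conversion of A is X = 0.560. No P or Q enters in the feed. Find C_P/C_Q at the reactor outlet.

0.130

Exit C_A = C_{A0}(1−X) = 6.49×0.440 = 2.856 kmol/m³.
Rates in a CSTR are evaluated at the outlet concentration: r_P = 0.0557×2.856 = 0.1591, r_Q = 0.723×2.856^0.5 = 1.222.
Overall selectivity = C_P/C_Q = r_Pτ/(r_Qτ) = r_P/r_Q = 0.130.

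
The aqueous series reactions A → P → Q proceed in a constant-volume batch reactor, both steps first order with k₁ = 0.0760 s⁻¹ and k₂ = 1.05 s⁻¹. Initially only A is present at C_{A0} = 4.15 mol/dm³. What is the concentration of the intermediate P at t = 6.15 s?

For first-order series with pure A initially, C_P(t) = k₁C_{A0}/(k₂−k₁)·(e^(−k₁t) − e^(−k₂t)).
e^(−k₁t) = e^(−0.0760×6.15) = e^(−0.4674) = 0.6266; e^(−k₂t) = e^(−6.458) = 0.001569.
C_P = 0.0760×4.15/(1.05−0.0760) × (0.6266−0.001569) = 0.3238×0.6251 = 0.2024 mol/dm³.

0.202 mol/dm³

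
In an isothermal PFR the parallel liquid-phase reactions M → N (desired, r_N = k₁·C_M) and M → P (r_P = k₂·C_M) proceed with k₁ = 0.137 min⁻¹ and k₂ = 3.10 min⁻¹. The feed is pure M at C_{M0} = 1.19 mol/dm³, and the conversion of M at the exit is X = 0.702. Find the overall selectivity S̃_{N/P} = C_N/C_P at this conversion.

0.0442

C_M = C_{M0}(1−X) = 0.3546 mol/dm³.
Both paths are first order in M, so the instantaneous fraction to N is constant: dC_N/d(−C_M) = k₁/(k₁+k₂) = 0.04232.
C_N = 0.04232·(C_{M0}−C_M) = 0.04232×0.8354 = 0.0354 mol/dm³.
C_P = (C_{M0}−C_M)−C_N = 0.8000 mol/dm³; S̃_{N/P} = 0.03536/0.8000 = 0.0442.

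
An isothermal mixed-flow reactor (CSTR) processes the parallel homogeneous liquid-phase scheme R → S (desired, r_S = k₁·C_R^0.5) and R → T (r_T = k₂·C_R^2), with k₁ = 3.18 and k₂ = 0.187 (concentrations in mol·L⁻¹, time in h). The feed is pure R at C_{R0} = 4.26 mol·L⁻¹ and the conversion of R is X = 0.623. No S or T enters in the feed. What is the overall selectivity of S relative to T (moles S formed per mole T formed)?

8.36

Exit C_R = C_{R0}(1−X) = 4.26×0.377 = 1.606 mol·L⁻¹.
A CSTR operates uniformly at the exit composition, giving r_S = 4.030 and r_T = 0.4823 (each k·C_R^n at C_R = 1.606).
Overall selectivity = C_S/C_T = r_Sτ/(r_Tτ) = r_S/r_T = 8.36.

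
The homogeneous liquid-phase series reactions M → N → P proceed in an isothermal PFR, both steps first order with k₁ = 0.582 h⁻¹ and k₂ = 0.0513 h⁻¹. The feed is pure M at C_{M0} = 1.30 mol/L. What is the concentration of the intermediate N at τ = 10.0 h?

The intermediate concentration in a first-order A→B→C sequence is C_N = k₁C_{M0}(e^(−k₁τ) − e^(−k₂τ))/(k₂−k₁).
e^(−k₁τ) = e^(−0.582×10.0) = e^(−5.820) = 0.002968; e^(−k₂τ) = e^(−0.5130) = 0.5987.
C_N = 0.582×1.30/(0.0513−0.582) × (0.002968−0.5987) = (-1.426)×(-0.5957) = 0.8493 mol/L.

0.849 mol/L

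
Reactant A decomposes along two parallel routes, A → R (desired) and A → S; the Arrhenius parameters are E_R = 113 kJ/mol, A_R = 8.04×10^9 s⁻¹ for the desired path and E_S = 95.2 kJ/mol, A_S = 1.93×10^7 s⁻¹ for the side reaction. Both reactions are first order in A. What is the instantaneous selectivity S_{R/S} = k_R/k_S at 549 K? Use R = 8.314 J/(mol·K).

8.43

With equal orders, S_{R/S} = k_R/k_S = (A_R/A_S)·exp[(E_S−E_R)/(RT)].
(E_S−E_R)/(RT) = (95.2−113)×10³/(8.314×549) = -17800/4564 = -3.900.
k_R/k_S = (8.04×10^9/1.93×10^7)·exp(-3.900) = 416.6 × 0.02025 = 8.43.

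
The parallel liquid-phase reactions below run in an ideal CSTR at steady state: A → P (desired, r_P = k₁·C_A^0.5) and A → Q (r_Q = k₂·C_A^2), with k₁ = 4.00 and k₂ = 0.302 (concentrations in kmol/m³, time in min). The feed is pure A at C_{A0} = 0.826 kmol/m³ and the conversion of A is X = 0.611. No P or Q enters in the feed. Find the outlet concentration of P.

Exit C_A = C_{A0}(1−X) = 0.826×0.389 = 0.3213 kmol/m³.
A CSTR operates uniformly at the exit composition, giving r_P = 2.267 and r_Q = 0.03118 (each k·C_A^n at C_A = 0.3213).
Fraction of consumed A going to P: r_P/(r_P+r_Q) = 0.9864.
C_P = 0.9864·C_{A0}·X = 0.9864×0.826×0.611 = 0.498 kmol/m³.

0.498 kmol/m³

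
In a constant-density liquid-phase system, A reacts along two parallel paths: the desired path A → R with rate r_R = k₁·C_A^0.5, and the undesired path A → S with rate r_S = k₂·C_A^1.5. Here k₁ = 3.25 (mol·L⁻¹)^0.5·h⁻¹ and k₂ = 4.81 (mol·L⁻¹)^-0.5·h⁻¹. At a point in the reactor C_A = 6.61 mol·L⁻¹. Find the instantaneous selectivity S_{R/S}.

S_{R/S} = r_R/r_S = (k₁·C_A^0.5)/(k₂·C_A^1.5) = (k₁/k₂)·C_A⁻¹.
= (3.25×6.610^0.5) / (4.81×6.610^1.5) = 8.356/81.74 = 0.102.
The undesired path is higher order in A, so low C_A (CSTR or dilute feed) favours R.

0.102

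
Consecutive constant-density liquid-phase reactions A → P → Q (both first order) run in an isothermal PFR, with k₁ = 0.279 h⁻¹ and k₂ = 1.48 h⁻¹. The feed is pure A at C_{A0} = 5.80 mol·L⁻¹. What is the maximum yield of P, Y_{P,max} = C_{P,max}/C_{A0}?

0.128

For a first-order series the maximum intermediate yield is C_{P,max}/C_{A0} = (k₁/k₂)^[k₂/(k₂−k₁)].
= (0.279/1.48)^(1.48/(1.48−0.279)) = (0.1885)^(1.232) = 0.1279.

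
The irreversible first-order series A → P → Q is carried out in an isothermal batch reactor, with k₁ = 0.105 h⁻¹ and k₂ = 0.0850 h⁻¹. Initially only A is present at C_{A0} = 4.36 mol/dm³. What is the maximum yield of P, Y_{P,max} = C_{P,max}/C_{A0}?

0.407

Evaluating C_P at t_opt = ln(k₂/k₁)/(k₂−k₁) gives C_{P,max}/C_{A0} = (k₁/k₂)^[k₂/(k₂−k₁)].
= (0.105/0.0850)^(0.0850/(0.0850−0.105)) = (1.235)^(-4.250) = 0.4074.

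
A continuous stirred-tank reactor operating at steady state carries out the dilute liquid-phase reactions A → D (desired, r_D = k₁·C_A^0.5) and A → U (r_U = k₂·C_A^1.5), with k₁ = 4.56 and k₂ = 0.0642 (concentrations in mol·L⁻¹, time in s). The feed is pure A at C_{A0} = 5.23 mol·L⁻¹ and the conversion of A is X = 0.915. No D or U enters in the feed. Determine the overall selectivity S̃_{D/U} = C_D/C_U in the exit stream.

160

Exit C_A = C_{A0}(1−X) = 5.23×0.0850 = 0.4445 mol·L⁻¹.
In a CSTR the entire volume is at exit conditions, so r_D = 4.56×0.4445^0.5 = 3.040 and r_U = 0.0642×0.4445^1.5 = 0.01903.
Overall selectivity = C_D/C_U = r_Dτ/(r_Uτ) = r_D/r_U = 160.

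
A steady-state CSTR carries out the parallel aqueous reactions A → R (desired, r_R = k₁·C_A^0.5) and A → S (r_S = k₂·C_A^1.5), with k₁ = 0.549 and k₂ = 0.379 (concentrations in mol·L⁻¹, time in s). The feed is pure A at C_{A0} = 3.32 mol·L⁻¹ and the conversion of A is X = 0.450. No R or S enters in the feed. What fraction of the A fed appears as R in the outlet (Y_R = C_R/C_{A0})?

Exit C_A = C_{A0}(1−X) = 3.32×0.550 = 1.826 mol·L⁻¹.
Rates in a CSTR are evaluated at the outlet concentration: r_R = 0.549×1.826^0.5 = 0.7419, r_S = 0.379×1.826^1.5 = 0.9352.
Fraction of consumed A going to R: r_R/(r_R+r_S) = 0.4424.
C_R = 0.4424·C_{A0}·X = 0.4424×3.32×0.450 = 0.661 mol·L⁻¹; Y_R = C_R/C_{A0} = 0.199.

0.199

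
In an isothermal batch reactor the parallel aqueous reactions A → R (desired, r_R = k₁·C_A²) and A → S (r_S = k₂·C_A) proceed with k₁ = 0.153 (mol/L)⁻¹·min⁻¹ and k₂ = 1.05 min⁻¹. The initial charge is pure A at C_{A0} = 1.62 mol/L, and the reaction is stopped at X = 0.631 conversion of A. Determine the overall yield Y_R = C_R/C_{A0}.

C_A = C_{A0}(1−X) = 0.5978 mol/L.
Along a PFR/batch, dC_S/dC_A = −r_S/(r_R+r_S) = −k₂/(k₂+k₁·C_A).
Integrating from C_{A0} to C_A: C_S = (1.05/0.153)·ln[(1.05+0.153·1.62)/(1.05+0.153·0.598)] = 6.863·ln(1.298/1.141) = 0.8812 mol/L.
Then C_R = (C_{A0}−C_A) − C_S = 1.022 − 0.8812 = 0.1410 mol/L.
Y_R = C_R/C_{A0} = 0.1410/1.62 = 0.0870.

0.0870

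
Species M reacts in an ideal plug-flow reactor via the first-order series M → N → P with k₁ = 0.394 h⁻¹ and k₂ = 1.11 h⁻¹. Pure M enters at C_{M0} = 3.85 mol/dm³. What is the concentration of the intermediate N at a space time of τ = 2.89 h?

The intermediate concentration in a first-order A→B→C sequence is C_N = k₁C_{M0}(e^(−k₁τ) − e^(−k₂τ))/(k₂−k₁).
e^(−k₁τ) = e^(−0.394×2.89) = e^(−1.139) = 0.3202; e^(−k₂τ) = e^(−3.208) = 0.04044.
C_N = 0.394×3.85/(1.11−0.394) × (0.3202−0.04044) = 2.119×0.2798 = 0.5928 mol/dm³.

0.593 mol/dm³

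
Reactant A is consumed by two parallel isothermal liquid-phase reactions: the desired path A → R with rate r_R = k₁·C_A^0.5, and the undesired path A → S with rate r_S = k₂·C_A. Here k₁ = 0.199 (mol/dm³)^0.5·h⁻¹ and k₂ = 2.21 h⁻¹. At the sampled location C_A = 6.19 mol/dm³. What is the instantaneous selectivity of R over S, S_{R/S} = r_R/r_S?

0.0362

S_{R/S} = r_R/r_S = (k₁·C_A^0.5)/(k₂·C_A) = (k₁/k₂)·C_A^-0.5.
= (0.199×6.190^0.5) / (2.21×6.190) = 0.4951/13.68 = 0.0362.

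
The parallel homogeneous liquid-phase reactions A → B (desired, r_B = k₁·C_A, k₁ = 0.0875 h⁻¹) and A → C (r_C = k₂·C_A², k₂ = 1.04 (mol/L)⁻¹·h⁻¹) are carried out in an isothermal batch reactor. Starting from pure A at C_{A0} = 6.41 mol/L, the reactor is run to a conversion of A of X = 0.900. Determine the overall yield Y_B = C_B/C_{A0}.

0.0288

C_A = C_{A0}(1−X) = 0.6410 mol/L.
Along a PFR/batch, dC_B/dC_A = −r_B/(r_B+r_C) = −k₁/(k₁+k₂·C_A).
Integrating from C_{A0} to C_A: C_B = (0.0875/1.04)·ln[(0.0875+1.04·6.41)/(0.0875+1.04·0.641)] = 0.08413·ln(6.754/0.7541) = 0.1844 mol/L.
Y_B = C_B/C_{A0} = 0.1844/6.41 = 0.0288.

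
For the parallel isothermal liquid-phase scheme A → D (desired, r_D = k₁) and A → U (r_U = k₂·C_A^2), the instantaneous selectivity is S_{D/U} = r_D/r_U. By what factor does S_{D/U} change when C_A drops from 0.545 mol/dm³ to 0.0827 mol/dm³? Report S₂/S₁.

S_{D/U} = (k₁/k₂)·C_A^-2, so S₂/S₁ = (C_{A,2}/C_{A,1})^-2.
= (0.0827/0.545)^(-2) = (0.1517)^(-2) = 43.4.
Selectivity toward D rises as C_A falls — low-concentration operation is favoured.

43.4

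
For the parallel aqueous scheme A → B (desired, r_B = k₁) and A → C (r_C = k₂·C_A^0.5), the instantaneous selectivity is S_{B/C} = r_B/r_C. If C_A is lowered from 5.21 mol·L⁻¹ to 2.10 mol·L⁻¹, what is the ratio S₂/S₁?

S_{B/C} = (k₁/k₂)·C_A^-0.5, so S₂/S₁ = (C_{A,2}/C_{A,1})^-0.5.
= (2.10/5.21)^(-0.5) = (0.4031)^(-0.5) = 1.58.
Selectivity toward B rises as C_A falls — low-concentration operation is favoured.

1.58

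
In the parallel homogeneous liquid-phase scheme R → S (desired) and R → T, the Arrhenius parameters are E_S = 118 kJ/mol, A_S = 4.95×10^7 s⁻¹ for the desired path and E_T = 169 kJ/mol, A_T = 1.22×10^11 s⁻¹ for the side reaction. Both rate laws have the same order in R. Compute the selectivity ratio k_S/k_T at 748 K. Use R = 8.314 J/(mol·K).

1.48

With equal orders, S_{S/T} = k_S/k_T = (A_S/A_T)·exp[(E_T−E_S)/(RT)].
(E_T−E_S)/(RT) = (169−118)×10³/(8.314×748) = 51000/6219 = 8.201.
k_S/k_T = (4.95×10^7/1.22×10^11)·exp(8.201) = 4.057×10^-4 × 3644 = 1.48.
Since E_S < E_T, lowering the temperature improves selectivity toward S.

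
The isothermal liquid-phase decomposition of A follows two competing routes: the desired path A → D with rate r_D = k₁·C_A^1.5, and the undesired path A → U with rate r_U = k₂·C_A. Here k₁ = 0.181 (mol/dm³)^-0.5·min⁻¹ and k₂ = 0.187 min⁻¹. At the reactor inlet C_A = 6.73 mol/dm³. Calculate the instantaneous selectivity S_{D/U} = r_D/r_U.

2.51

S_{D/U} = r_D/r_U = (k₁·C_A^1.5)/(k₂·C_A) = (k₁/k₂)·C_A^0.5.
= (0.181×6.730^1.5) / (0.187×6.730) = 3.160/1.259 = 2.51.
Since the desired path is higher order in A, keeping C_A high (PFR or concentrated feed) favours D.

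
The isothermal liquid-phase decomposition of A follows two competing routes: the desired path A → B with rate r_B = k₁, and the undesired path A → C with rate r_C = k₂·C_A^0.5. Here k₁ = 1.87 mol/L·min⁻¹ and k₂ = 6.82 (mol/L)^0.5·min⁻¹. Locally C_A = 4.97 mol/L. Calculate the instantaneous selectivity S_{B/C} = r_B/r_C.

S_{B/C} = r_B/r_C = (k₁)/(k₂·C_A^0.5) = (k₁/k₂)·C_A^-0.5.
= (1.87) / (6.82×4.970^0.5) = 1.870/15.20 = 0.123.

0.123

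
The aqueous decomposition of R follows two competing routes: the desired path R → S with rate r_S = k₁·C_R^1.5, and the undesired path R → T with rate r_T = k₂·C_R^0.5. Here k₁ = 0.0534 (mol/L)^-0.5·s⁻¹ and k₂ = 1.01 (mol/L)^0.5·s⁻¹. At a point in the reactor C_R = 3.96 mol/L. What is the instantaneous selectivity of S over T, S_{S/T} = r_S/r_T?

0.209

S_{S/T} = r_S/r_T = (k₁·C_R^1.5)/(k₂·C_R^0.5) = (k₁/k₂)·C_R.
= (0.0534×3.960^1.5) / (1.01×3.960^0.5) = 0.4208/2.010 = 0.209.
Since the desired path is higher order in R, keeping C_R high (PFR or concentrated feed) favours S.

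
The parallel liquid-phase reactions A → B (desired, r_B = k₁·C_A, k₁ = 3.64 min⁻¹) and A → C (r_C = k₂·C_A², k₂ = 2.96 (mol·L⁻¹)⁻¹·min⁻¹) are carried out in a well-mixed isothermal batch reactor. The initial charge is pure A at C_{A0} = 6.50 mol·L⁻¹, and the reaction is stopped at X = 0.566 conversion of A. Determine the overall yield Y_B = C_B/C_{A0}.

C_A = C_{A0}(1−X) = 2.821 mol·L⁻¹.
Along a PFR/batch, dC_B/dC_A = −r_B/(r_B+r_C) = −k₁/(k₁+k₂·C_A).
Integrating from C_{A0} to C_A: C_B = (3.64/2.96)·ln[(3.64+2.96·6.50)/(3.64+2.96·2.82)] = 1.230·ln(22.88/11.99) = 0.7946 mol·L⁻¹.
Y_B = C_B/C_{A0} = 0.7946/6.50 = 0.122.

0.122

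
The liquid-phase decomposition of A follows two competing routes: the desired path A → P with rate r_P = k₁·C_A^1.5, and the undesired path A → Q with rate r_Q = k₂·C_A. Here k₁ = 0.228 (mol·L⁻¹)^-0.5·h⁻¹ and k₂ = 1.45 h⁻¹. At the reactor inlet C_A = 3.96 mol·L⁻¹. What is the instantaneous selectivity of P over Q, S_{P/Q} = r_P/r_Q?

0.313

S_{P/Q} = r_P/r_Q = (k₁·C_A^1.5)/(k₂·C_A) = (k₁/k₂)·C_A^0.5.
= (0.228×3.960^1.5) / (1.45×3.960) = 1.797/5.742 = 0.313.
Since the desired path is higher order in A, keeping C_A high (PFR or concentrated feed) favours P.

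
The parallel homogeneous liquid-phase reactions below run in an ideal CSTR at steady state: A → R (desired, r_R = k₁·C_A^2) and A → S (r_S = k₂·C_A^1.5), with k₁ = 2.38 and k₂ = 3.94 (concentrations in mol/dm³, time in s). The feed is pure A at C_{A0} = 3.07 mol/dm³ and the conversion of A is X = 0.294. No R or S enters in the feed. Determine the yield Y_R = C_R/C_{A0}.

0.138

Exit C_A = C_{A0}(1−X) = 3.07×0.706 = 2.167 mol/dm³.
In a CSTR the entire volume is at exit conditions, so r_R = 2.38×2.167^2 = 11.18 and r_S = 3.94×2.167^1.5 = 12.57.
Fraction of consumed A going to R: r_R/(r_R+r_S) = 0.4707.
C_R = 0.4707·C_{A0}·X = 0.4707×3.07×0.294 = 0.425 mol/dm³; Y_R = C_R/C_{A0} = 0.138.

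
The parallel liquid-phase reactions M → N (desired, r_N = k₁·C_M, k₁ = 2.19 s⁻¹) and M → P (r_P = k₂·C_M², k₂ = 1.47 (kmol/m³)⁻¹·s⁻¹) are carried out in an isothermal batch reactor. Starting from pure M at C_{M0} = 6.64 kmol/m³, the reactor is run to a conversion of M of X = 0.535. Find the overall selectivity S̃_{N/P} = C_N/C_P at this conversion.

C_M = C_{M0}(1−X) = 3.088 kmol/m³.
Along a PFR/batch, dC_N/dC_M = −r_N/(r_N+r_P) = −k₁/(k₁+k₂·C_M).
Integrating from C_{M0} to C_M: C_N = (2.19/1.47)·ln[(2.19+1.47·6.64)/(2.19+1.47·3.09)] = 1.490·ln(11.95/6.729) = 0.8557 kmol/m³.
C_P = (C_{M0}−C_M)−C_N = 2.697 kmol/m³; S̃_{N/P} = 0.8557/2.697 = 0.317.

0.317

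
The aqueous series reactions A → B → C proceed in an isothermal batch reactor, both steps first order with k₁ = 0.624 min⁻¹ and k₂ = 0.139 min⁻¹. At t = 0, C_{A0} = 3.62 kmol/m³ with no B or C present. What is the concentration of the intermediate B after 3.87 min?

For first-order series with pure A initially, C_B(t) = k₁C_{A0}/(k₂−k₁)·(e^(−k₁t) − e^(−k₂t)).
e^(−k₁t) = e^(−0.624×3.87) = e^(−2.415) = 0.08938; e^(−k₂t) = e^(−0.5379) = 0.5840.
C_B = 0.624×3.62/(0.139−0.624) × (0.08938−0.5840) = (-4.657)×(-0.4946) = 2.303 kmol/m³.

2.30 kmol/m³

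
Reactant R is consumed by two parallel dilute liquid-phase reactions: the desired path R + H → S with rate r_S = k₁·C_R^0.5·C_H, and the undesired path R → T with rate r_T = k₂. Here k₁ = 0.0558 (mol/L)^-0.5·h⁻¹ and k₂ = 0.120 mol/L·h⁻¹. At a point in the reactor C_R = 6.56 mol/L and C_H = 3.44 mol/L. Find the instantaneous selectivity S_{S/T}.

4.10

S_{S/T} = r_S/r_T = (k₁·C_R^0.5·C_H)/(k₂) = (k₁/k₂)·C_R^0.5·C_H.
= (0.0558×6.560^0.5×3.440) / (0.120) = 0.4916/0.1200 = 4.10.
Since the desired path is higher order in R, keeping C_R high (PFR or concentrated feed) favours S.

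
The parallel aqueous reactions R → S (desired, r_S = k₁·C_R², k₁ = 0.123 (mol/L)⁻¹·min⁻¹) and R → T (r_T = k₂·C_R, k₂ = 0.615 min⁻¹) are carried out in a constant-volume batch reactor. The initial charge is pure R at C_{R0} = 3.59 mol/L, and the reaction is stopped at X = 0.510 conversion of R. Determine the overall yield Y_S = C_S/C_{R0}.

C_R = C_{R0}(1−X) = 1.759 mol/L.
Along a PFR/batch, dC_T/dC_R = −r_T/(r_S+r_T) = −k₂/(k₂+k₁·C_R).
Integrating from C_{R0} to C_R: C_T = (0.615/0.123)·ln[(0.615+0.123·3.59)/(0.615+0.123·1.76)] = 5.000·ln(1.057/0.8314) = 1.199 mol/L.
Then C_S = (C_{R0}−C_R) − C_T = 1.831 − 1.199 = 0.6324 mol/L.
Y_S = C_S/C_{R0} = 0.6324/3.59 = 0.176.

0.176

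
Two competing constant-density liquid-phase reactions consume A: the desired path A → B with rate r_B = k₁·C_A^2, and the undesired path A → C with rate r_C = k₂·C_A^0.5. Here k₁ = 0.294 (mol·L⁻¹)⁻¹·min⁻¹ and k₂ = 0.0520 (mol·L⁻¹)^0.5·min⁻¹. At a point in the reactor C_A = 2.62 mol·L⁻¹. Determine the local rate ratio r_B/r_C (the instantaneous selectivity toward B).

24.0

S_{B/C} = r_B/r_C = (k₁·C_A^2)/(k₂·C_A^0.5) = (k₁/k₂)·C_A^1.5.
= (0.294×2.620^2) / (0.0520×2.620^0.5) = 2.018/0.08417 = 24.0.
Since the desired path is higher order in A, keeping C_A high (PFR or concentrated feed) favours B.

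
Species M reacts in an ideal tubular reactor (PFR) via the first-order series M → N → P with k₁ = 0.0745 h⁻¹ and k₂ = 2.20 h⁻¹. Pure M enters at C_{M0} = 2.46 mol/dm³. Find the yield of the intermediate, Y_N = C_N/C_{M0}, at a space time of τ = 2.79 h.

0.0284

Solving the coupled first-order balances gives C_N(τ) = [k₁/(k₂−k₁)]·C_{M0}·(e^(−k₁τ) − e^(−k₂τ)).
e^(−k₁τ) = e^(−0.0745×2.79) = e^(−0.2079) = 0.8123; e^(−k₂τ) = e^(−6.138) = 0.002159.
C_N = 0.0745×2.46/(2.20−0.0745) × (0.8123−0.002159) = 0.08622×0.8102 = 0.06986 mol/dm³.
Y_N = C_N/C_{M0} = 0.06986/2.46 = 0.0284.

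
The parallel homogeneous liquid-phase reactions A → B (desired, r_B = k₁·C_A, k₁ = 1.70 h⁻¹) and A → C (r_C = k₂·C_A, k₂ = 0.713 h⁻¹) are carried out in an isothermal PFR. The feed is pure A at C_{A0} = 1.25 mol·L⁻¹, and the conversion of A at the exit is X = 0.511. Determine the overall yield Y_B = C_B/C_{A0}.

C_A = C_{A0}(1−X) = 0.6112 mol·L⁻¹.
Both paths are first order in A, so the instantaneous fraction to B is constant: dC_B/d(−C_A) = k₁/(k₁+k₂) = 0.7045.
C_B = 0.7045·(C_{A0}−C_A) = 0.7045×0.6388 = 0.450 mol·L⁻¹.
Y_B = C_B/C_{A0} = 0.4500/1.25 = 0.360.

0.360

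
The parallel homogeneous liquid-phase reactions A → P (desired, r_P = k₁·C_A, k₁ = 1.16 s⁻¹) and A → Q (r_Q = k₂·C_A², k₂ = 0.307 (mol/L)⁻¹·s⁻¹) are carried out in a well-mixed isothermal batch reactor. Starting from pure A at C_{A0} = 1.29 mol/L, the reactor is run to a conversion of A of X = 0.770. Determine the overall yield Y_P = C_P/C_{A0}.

0.639

C_A = C_{A0}(1−X) = 0.2967 mol/L.
Along a PFR/batch, dC_P/dC_A = −r_P/(r_P+r_Q) = −k₁/(k₁+k₂·C_A).
Integrating from C_{A0} to C_A: C_P = (1.16/0.307)·ln[(1.16+0.307·1.29)/(1.16+0.307·0.297)] = 3.779·ln(1.556/1.251) = 0.8242 mol/L.
Y_P = C_P/C_{A0} = 0.8242/1.29 = 0.639.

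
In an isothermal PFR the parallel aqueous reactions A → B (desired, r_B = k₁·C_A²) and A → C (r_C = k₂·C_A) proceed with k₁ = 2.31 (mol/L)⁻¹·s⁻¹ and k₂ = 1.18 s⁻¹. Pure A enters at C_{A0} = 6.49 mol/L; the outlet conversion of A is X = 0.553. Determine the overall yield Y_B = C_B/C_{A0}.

C_A = C_{A0}(1−X) = 2.901 mol/L.
Along a PFR/batch, dC_C/dC_A = −r_C/(r_B+r_C) = −k₂/(k₂+k₁·C_A).
Integrating from C_{A0} to C_A: C_C = (1.18/2.31)·ln[(1.18+2.31·6.49)/(1.18+2.31·2.90)] = 0.5108·ln(16.17/7.881) = 0.3672 mol/L.
Then C_B = (C_{A0}−C_A) − C_C = 3.589 − 0.3672 = 3.222 mol/L.
Y_B = C_B/C_{A0} = 3.222/6.49 = 0.496.

0.496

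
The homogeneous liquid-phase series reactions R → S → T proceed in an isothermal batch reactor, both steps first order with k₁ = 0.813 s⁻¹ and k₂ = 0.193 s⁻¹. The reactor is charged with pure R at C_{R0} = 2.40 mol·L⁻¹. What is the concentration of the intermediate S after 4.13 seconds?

The intermediate concentration in a first-order A→B→C sequence is C_S = k₁C_{R0}(e^(−k₁t) − e^(−k₂t))/(k₂−k₁).
e^(−k₁t) = e^(−0.813×4.13) = e^(−3.358) = 0.03482; e^(−k₂t) = e^(−0.7971) = 0.4506.
C_S = 0.813×2.40/(0.193−0.813) × (0.03482−0.4506) = (-3.147)×(-0.4158) = 1.309 mol·L⁻¹.

1.31 mol·L⁻¹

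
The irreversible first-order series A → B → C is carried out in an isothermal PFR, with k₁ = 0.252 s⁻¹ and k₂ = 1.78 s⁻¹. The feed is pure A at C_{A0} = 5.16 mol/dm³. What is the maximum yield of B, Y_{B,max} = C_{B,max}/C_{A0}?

0.103

For a first-order series the maximum intermediate yield is C_{B,max}/C_{A0} = (k₁/k₂)^[k₂/(k₂−k₁)].
= (0.252/1.78)^(1.78/(1.78−0.252)) = (0.1416)^(1.165) = 0.1026.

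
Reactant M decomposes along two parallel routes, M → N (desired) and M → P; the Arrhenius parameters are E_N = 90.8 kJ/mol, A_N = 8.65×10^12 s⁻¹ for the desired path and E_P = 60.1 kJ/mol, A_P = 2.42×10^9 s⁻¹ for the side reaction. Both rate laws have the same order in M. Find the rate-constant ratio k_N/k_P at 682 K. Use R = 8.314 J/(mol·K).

15.9

Since both paths have the same order in M, the concentration cancels and S_{N/P} = k_N/k_P = (A_N/A_P)·exp[(E_P−E_N)/(RT)].
(E_P−E_N)/(RT) = (60.1−90.8)×10³/(8.314×682) = -30700/5670 = -5.414.
k_N/k_P = (8.65×10^12/2.42×10^9)·exp(-5.414) = 3574 × 0.004452 = 15.9.
Since E_N > E_P, raising the temperature improves selectivity toward N.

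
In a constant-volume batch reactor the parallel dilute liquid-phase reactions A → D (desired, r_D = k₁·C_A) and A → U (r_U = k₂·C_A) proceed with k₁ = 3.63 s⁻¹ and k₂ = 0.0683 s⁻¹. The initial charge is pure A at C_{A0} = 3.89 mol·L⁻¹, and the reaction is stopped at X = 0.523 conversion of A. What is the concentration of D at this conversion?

C_A = C_{A0}(1−X) = 1.856 mol·L⁻¹.
Both paths are first order in A, so the instantaneous fraction to D is constant: dC_D/d(−C_A) = k₁/(k₁+k₂) = 0.9815.
C_D = 0.9815·(C_{A0}−C_A) = 0.9815×2.034 = 2.00 mol·L⁻¹.

2.00 mol·L⁻¹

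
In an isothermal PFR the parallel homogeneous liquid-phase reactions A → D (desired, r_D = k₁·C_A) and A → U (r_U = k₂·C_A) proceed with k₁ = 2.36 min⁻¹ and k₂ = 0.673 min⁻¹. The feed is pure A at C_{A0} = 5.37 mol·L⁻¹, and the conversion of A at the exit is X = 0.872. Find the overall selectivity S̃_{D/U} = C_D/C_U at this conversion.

3.51

C_A = C_{A0}(1−X) = 0.6874 mol·L⁻¹.
Both paths are first order in A, so the instantaneous fraction to D is constant: dC_D/d(−C_A) = k₁/(k₁+k₂) = 0.7781.
C_D = 0.7781·(C_{A0}−C_A) = 0.7781×4.683 = 3.64 mol·L⁻¹.
C_U = (C_{A0}−C_A)−C_D = 1.039 mol·L⁻¹; S̃_{D/U} = 3.644/1.039 = 3.51.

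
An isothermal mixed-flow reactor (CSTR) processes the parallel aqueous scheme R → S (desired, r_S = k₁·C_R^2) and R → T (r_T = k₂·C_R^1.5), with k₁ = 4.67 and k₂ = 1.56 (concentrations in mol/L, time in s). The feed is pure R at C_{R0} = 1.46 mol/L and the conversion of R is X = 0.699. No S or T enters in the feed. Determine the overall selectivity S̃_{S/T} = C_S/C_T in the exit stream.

Exit C_R = C_{R0}(1−X) = 1.46×0.301 = 0.4395 mol/L.
Rates in a CSTR are evaluated at the outlet concentration: r_S = 4.67×0.4395^2 = 0.9019, r_T = 1.56×0.4395^1.5 = 0.4545.
Overall selectivity = C_S/C_T = r_Sτ/(r_Tτ) = r_S/r_T = 1.98.

1.98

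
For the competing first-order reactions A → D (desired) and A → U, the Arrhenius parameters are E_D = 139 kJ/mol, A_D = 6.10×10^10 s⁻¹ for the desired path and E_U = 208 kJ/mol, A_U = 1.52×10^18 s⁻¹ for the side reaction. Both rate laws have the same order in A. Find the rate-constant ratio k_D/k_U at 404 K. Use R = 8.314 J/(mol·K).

33.5

With equal orders, S_{D/U} = k_D/k_U = (A_D/A_U)·exp[(E_U−E_D)/(RT)].
(E_U−E_D)/(RT) = (208−139)×10³/(8.314×404) = 69000/3359 = 20.54.
k_D/k_U = (6.10×10^10/1.52×10^18)·exp(20.54) = 4.013×10^-8 × 8.348×10^8 = 33.5.
Since E_D < E_U, lowering the temperature improves selectivity toward D.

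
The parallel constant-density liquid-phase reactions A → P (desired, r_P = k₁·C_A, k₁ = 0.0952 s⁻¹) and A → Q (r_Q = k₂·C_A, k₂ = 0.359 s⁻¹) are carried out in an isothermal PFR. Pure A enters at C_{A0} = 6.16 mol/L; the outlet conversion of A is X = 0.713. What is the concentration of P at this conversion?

C_A = C_{A0}(1−X) = 1.768 mol/L.
Both paths are first order in A, so the instantaneous fraction to P is constant: dC_P/d(−C_A) = k₁/(k₁+k₂) = 0.2096.
C_P = 0.2096·(C_{A0}−C_A) = 0.2096×4.392 = 0.921 mol/L.

0.921 mol/L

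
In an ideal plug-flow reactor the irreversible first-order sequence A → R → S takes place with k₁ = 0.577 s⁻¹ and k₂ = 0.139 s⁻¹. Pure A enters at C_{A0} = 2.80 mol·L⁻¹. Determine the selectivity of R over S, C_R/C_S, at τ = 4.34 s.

For first-order series with pure A initially, C_R(τ) = k₁C_{A0}/(k₂−k₁)·(e^(−k₁τ) − e^(−k₂τ)).
e^(−k₁τ) = e^(−0.577×4.34) = e^(−2.504) = 0.08174; e^(−k₂τ) = e^(−0.6033) = 0.5470.
C_R = 0.577×2.80/(0.139−0.577) × (0.08174−0.5470) = (-3.689)×(-0.4653) = 1.716 mol·L⁻¹.
C_A = C_{A0}e^(−k₁τ) = 0.2289 mol·L⁻¹, so C_S = C_{A0}−C_A−C_R = 0.8549 mol·L⁻¹; C_R/C_S = 2.01.

2.01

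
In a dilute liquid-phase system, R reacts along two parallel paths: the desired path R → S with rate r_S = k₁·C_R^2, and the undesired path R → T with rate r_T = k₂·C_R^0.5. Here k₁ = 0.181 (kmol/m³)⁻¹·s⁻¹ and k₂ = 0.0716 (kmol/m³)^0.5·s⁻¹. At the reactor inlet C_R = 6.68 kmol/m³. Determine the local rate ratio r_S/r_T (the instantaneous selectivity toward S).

43.6

S_{S/T} = r_S/r_T = (k₁·C_R^2)/(k₂·C_R^0.5) = (k₁/k₂)·C_R^1.5.
= (0.181×6.680^2) / (0.0716×6.680^0.5) = 8.077/0.1851 = 43.6.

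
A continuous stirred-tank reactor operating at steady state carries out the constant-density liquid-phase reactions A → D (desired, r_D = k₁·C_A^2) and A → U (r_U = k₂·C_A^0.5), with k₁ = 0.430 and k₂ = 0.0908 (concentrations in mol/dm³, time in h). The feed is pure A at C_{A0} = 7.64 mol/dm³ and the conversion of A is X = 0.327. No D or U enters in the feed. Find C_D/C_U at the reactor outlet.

55.2

Exit C_A = C_{A0}(1−X) = 7.64×0.673 = 5.142 mol/dm³.
A CSTR operates uniformly at the exit composition, giving r_D = 11.37 and r_U = 0.2059 (each k·C_A^n at C_A = 5.142).
Overall selectivity = C_D/C_U = r_Dτ/(r_Uτ) = r_D/r_U = 55.2.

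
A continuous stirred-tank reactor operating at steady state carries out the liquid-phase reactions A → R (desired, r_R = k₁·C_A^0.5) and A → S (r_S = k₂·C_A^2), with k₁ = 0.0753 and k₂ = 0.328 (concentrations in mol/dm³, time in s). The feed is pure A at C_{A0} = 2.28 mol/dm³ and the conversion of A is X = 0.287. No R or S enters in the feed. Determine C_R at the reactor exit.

0.0653 mol/dm³

Exit C_A = C_{A0}(1−X) = 2.28×0.713 = 1.626 mol/dm³.
In a CSTR the entire volume is at exit conditions, so r_R = 0.0753×1.626^0.5 = 0.09601 and r_S = 0.328×1.626^2 = 0.8668.
Fraction of consumed A going to R: r_R/(r_R+r_S) = 0.09972.
C_R = 0.09972·C_{A0}·X = 0.09972×2.28×0.287 = 0.0653 mol/dm³.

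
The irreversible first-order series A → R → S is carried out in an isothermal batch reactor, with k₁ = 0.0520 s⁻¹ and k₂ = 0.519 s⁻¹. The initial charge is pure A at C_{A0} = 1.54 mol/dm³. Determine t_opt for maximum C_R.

4.93 s

For first-order series the maximum of C_R occurs at t_opt = ln(k₂/k₁)/(k₂−k₁).
= ln(0.519/0.0520)/(0.519−0.0520) = ln(9.981)/0.4670 = 2.301/0.4670 = 4.93 s.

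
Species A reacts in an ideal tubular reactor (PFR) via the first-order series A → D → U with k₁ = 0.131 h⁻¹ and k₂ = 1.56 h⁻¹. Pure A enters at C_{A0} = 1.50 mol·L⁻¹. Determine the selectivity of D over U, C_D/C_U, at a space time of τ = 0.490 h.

Solving the coupled first-order balances gives C_D(τ) = [k₁/(k₂−k₁)]·C_{A0}·(e^(−k₁τ) − e^(−k₂τ)).
e^(−k₁τ) = e^(−0.131×0.490) = e^(−0.06419) = 0.9378; e^(−k₂τ) = e^(−0.7644) = 0.4656.
C_D = 0.131×1.50/(1.56−0.131) × (0.9378−0.4656) = 0.1375×0.4722 = 0.06493 mol·L⁻¹.
C_A = C_{A0}e^(−k₁τ) = 1.407 mol·L⁻¹, so C_U = C_{A0}−C_A−C_D = 0.02833 mol·L⁻¹; C_D/C_U = 2.29.

2.29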